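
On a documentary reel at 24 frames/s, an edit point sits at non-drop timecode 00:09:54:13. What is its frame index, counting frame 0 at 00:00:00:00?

Total seconds to the label: (0 × 3600 + 9 × 60 + 54) = 594.
Frame index = 594 × 24 + 13 = 14269.

14269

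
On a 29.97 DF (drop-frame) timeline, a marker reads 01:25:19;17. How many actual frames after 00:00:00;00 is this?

153433

As if non-drop at 30 labels/s: (1 × 3600 + 25 × 60 + 19) × 30 + 17 = 153587.
Minute boundaries passed: 85; those not divisible by 10: 85 − 8 = 77; dropped labels = 2 × 77 = 154.
Actual frame index = 153587 − 154 = 153433.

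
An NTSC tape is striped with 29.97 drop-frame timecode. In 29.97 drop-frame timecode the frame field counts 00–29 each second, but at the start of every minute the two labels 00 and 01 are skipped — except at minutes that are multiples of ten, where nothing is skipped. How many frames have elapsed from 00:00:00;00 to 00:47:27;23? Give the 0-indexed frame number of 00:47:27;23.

Complete 10-minute blocks: 4, each 17982 frames → 71928.
Remaining 7 whole minutes in the current block: 1800 + 6 × 1798 = 12588 frames.
Within the current minute: 27 × 30 + 23 − 2 = 831 (labels ;00/;01 skipped at this minute). Total = 71928 + 12588 + 831 = 85347.

85347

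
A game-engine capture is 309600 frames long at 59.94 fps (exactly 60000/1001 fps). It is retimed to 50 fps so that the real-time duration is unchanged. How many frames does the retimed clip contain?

Target frames = source frames × (target rate / source rate) = 309600 × (50)/(60000/1001) = 309600 × 1001/1200 = 258258.

258258 frames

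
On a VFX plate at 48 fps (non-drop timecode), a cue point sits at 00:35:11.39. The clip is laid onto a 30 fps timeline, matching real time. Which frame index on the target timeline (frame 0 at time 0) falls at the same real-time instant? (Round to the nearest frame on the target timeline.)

Source frame index: (0×3600 + 35×60 + 11) × 48 + 39 = 101367.
Real time: 101367 / (48) = 33789/16 s.
Target frame: (33789/16) × (30) = 506835/8 ≈ 63354.375 → 63354.

frame 63354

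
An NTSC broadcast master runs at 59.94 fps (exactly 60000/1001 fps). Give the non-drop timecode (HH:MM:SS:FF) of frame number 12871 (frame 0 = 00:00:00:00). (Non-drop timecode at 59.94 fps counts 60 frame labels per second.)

12871 ÷ 60 = 214 full seconds, remainder 31 frames.
214 s = 0 h 3 min 34 s.
Timecode: 00:03:34:31.

00:03:34:31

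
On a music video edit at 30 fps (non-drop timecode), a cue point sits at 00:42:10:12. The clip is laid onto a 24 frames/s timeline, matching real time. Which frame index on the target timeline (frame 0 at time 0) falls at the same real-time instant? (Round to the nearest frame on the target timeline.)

Source frame index: (0×3600 + 42×60 + 10) × 30 + 12 = 75912.
Real time: 75912 / (30) = 12652/5 s.
Target frame: (12652/5) × (24) = 303648/5 ≈ 60729.600 → 60730.

frame 60730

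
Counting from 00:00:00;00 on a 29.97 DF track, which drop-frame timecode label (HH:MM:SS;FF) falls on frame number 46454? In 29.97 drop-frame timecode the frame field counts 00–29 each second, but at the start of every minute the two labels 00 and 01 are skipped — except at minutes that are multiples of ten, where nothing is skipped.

Ten DF minutes hold 17982 frames, so frame 46454 lies in block 2 (frames 35964–53945) with 10490 frames into that block.
The block's first minute is 1800 frames and the rest 1798 each; 10490 frames reaches minute 5, so 2 × 18 + 5 × 2 = 46 labels have been skipped so far.
Adding those back, label number 46454 + 46 = 46500 at 30 labels/s is 1550 s + 0 f = 0 h 25 min 50 s frame 0, i.e. 00:25:50;00.

00:25:50;00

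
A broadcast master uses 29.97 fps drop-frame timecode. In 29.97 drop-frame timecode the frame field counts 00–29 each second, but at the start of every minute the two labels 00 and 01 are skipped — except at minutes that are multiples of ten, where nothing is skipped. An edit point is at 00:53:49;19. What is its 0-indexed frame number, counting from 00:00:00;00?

As if non-drop at 30 labels/s: (0 × 3600 + 53 × 60 + 49) × 30 + 19 = 96889.
Minute boundaries passed: 53; those not divisible by 10: 53 − 5 = 48; dropped labels = 2 × 48 = 96.
Actual frame index = 96889 − 96 = 96793.

96793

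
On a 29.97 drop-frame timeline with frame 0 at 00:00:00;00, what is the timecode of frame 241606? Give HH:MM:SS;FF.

Each 10-minute DF block holds 10 × 60 × 30 − 9 × 2 = 17982 frames. 241606 ÷ 17982 → 13 full blocks, remainder 7840.
Within the partial block the first minute is 1800 frames and each further minute 1798, so 4 further minute boundaries passed. Total skipped labels = 18 × 13 + 2 × 4 = 242.
Non-drop label index = 241606 + 242 = 241848; at 30 labels/s that is 02:14:21:18, i.e. DF 02:14:21;18.

02:14:21;18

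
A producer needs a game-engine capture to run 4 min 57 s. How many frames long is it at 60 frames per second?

4 min 57 s = 297 s.
Frames = 297 × 60 = 17820.

17820 frames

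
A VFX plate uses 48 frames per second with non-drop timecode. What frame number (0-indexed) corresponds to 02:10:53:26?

376970

Total seconds to the label: (2 × 3600 + 10 × 60 + 53) = 7853.
Frame index = 7853 × 48 + 26 = 376970.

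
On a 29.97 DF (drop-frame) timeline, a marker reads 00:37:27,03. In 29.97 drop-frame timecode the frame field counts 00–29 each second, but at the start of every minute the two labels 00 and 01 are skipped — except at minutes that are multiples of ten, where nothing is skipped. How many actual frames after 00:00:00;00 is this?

67345

Complete 10-minute blocks: 3, each 17982 frames → 53946.
Remaining 7 whole minutes in the current block: 1800 + 6 × 1798 = 12588 frames.
Within the current minute: 27 × 30 + 3 − 2 = 811 (labels ;00/;01 skipped at this minute). Total = 53946 + 12588 + 811 = 67345.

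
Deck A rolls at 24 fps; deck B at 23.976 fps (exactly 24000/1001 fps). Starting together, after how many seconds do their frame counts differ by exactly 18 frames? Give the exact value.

The gap grows by |24000/1001 − 24| = 24/1001 frames per second.
Time for a 18-frame gap: 18 ÷ (24/1001) = 750.75 s.

750.75 seconds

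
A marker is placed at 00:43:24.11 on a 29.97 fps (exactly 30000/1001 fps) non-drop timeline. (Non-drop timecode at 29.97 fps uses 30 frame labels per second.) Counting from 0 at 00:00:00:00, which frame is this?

Total seconds to the label: (0 × 3600 + 43 × 60 + 24) = 2604.
Frame index = 2604 × 30 + 11 = 78131.

frame 78131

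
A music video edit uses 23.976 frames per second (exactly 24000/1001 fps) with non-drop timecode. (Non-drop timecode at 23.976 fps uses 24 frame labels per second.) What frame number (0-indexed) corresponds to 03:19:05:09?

Total seconds to the label: (3 × 3600 + 19 × 60 + 5) = 11945.
Frame index = 11945 × 24 + 9 = 286689.

286689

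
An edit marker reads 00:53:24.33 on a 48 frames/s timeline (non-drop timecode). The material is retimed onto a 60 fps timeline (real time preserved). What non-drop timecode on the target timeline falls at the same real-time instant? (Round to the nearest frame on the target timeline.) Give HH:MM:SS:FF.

Source frame index: (0×3600 + 53×60 + 24) × 48 + 33 = 153825.
Real time: 153825 / (48) = 51275/16 s.
Target frame: (51275/16) × (60) = 769125/4 ≈ 192281.250 → 192281.
At 60 labels/s: frame 192281 → 00:53:24:41.

00:53:24:41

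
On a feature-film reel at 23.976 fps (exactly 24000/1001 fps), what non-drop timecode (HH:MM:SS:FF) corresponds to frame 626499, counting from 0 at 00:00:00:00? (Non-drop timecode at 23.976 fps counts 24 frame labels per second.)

07:15:04:03

626499 ÷ 24 = 26104 full seconds, remainder 3 frames.
26104 s = 7 h 15 min 4 s.
Timecode: 07:15:04:03.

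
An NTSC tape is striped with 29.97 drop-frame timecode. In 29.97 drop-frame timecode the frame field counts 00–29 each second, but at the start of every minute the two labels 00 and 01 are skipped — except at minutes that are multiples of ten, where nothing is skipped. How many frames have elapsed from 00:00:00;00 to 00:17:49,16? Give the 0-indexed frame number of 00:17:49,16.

Complete 10-minute blocks: 1, each 17982 frames → 17982.
Remaining 7 whole minutes in the current block: 1800 + 6 × 1798 = 12588 frames.
Within the current minute: 49 × 30 + 16 − 2 = 1484 (labels ;00/;01 skipped at this minute). Total = 17982 + 12588 + 1484 = 32054.

32054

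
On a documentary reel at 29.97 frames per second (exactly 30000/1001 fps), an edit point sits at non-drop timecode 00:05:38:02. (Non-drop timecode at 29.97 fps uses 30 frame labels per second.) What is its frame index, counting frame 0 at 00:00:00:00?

10142

Total seconds to the label: (0 × 3600 + 5 × 60 + 38) = 338.
Frame index = 338 × 30 + 2 = 10142.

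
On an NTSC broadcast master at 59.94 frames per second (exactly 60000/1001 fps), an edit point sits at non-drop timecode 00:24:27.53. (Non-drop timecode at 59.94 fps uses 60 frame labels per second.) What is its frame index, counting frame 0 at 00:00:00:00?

Total seconds to the label: (0 × 3600 + 24 × 60 + 27) = 1467.
Frame index = 1467 × 60 + 53 = 88073.

frame 88073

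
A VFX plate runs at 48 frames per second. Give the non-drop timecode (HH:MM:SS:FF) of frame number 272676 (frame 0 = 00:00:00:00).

01:34:40:36

272676 ÷ 48 = 5680 full seconds, remainder 36 frames.
5680 s = 1 h 34 min 40 s.
Timecode: 01:34:40:36.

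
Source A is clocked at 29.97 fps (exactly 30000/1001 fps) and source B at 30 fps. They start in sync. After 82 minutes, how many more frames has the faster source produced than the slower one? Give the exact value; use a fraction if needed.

147600/1001 frames

82 min = 4920 s.
A emits 30000/1001 × 4920 = 147600000/1001 frames; B emits 30 × 4920 = 147600.
Difference = 147600/1001 frames (≈ 147.4525); B is ahead of A.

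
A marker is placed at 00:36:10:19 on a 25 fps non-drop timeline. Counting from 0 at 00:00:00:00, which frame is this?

Total seconds to the label: (0 × 3600 + 36 × 60 + 10) = 2170.
Frame index = 2170 × 25 + 19 = 54269.

frame 54269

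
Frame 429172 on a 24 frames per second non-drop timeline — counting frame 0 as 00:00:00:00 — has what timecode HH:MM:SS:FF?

04:58:02:04

429172 ÷ 24 = 17882 full seconds, remainder 4 frames.
17882 s = 4 h 58 min 2 s.
Timecode: 04:58:02:04.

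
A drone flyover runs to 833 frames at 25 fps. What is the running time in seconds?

Running time = 833 / (25) = 33.32 s.

33.32 seconds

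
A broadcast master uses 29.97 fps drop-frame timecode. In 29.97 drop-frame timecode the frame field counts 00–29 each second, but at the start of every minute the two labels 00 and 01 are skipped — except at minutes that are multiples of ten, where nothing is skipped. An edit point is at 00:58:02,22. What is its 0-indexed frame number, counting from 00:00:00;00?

104376

Complete 10-minute blocks: 5, each 17982 frames → 89910.
Remaining 8 whole minutes in the current block: 1800 + 7 × 1798 = 14386 frames.
Within the current minute: 2 × 30 + 22 − 2 = 80 (labels ;00/;01 skipped at this minute). Total = 89910 + 14386 + 80 = 104376.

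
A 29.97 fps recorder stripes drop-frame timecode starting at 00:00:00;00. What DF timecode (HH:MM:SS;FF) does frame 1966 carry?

00:01:05;18

Ten DF minutes hold 17982 frames, so frame 1966 lies in block 0 (frames 0–17981) with 1966 frames into that block.
The block's first minute is 1800 frames and the rest 1798 each; 1966 frames reaches minute 1, so 0 × 18 + 1 × 2 = 2 labels have been skipped so far.
Adding those back, label number 1966 + 2 = 1968 at 30 labels/s is 65 s + 18 f = 0 h 1 min 5 s frame 18, i.e. 00:01:05;18.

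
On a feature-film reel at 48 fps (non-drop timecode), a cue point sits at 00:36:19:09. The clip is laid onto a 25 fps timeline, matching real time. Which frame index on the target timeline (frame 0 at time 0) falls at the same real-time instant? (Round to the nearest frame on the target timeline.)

Source frame index: (0×3600 + 36×60 + 19) × 48 + 9 = 104601.
Real time: 104601 / (48) = 34867/16 s.
Target frame: (34867/16) × (25) = 871675/16 ≈ 54479.688 → 54480.

frame 54480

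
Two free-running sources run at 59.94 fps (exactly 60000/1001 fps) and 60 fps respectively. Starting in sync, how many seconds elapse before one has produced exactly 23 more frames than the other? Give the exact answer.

23023/60 seconds

The gap grows by |60 − 60000/1001| = 60/1001 frames per second.
Time for a 23-frame gap: 23 ÷ (60/1001) = 23023/60 s.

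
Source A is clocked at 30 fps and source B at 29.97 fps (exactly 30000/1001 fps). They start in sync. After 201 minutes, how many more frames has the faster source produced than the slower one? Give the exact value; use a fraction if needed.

361800/1001 frames

201 min = 12060 s.
A emits 30 × 12060 = 361800 frames; B emits 30000/1001 × 12060 = 361800000/1001.
Difference = 361800/1001 frames (≈ 361.4386); B is behind A.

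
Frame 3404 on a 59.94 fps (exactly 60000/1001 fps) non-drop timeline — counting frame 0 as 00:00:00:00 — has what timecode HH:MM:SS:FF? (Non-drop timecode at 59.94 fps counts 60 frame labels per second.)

3404 ÷ 60 = 56 full seconds, remainder 44 frames.
56 s = 0 h 0 min 56 s.
Timecode: 00:00:56:44.

00:00:56:44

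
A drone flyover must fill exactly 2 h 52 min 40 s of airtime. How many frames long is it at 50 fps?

2 h 52 min 40 s = 10360 s.
Frames = 10360 × 50 = 518000.

518000 frames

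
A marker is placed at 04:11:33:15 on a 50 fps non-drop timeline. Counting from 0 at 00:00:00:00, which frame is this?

Total seconds to the label: (4 × 3600 + 11 × 60 + 33) = 15093.
Frame index = 15093 × 50 + 15 = 754665.

754665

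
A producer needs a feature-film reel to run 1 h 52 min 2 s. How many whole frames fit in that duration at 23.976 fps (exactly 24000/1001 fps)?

161166 frames

1 h 52 min 2 s = 6722 s.
Frames = 6722 × 24000/1001 = 161328000/1001 ≈ 161166.8332.
Complete frames: 161166.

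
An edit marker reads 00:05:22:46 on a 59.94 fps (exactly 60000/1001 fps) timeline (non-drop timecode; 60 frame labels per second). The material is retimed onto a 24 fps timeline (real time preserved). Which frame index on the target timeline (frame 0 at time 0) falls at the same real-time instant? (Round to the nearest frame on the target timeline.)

Source frame index: (0×3600 + 5×60 + 22) × 60 + 46 = 19366.
Real time: 19366 / (60000/1001) = 9692683/30000 s.
Target frame: (9692683/30000) × (24) = 9692683/1250 ≈ 7754.146 → 7754.

frame 7754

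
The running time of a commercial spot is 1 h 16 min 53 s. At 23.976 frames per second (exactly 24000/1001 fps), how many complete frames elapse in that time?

110601 frames

1 h 16 min 53 s = 4613 s.
Frames = 4613 × 24000/1001 = 15816000/143 ≈ 110601.3986.
Complete frames: 110601.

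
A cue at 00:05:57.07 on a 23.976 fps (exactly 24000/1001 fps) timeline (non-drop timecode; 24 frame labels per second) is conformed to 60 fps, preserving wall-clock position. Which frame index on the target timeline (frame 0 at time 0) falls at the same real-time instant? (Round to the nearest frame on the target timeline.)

frame 21459

Source frame index: (0×3600 + 5×60 + 57) × 24 + 7 = 8575.
Real time: 8575 / (24000/1001) = 343343/960 s.
Target frame: (343343/960) × (60) = 343343/16 ≈ 21458.938 → 21459.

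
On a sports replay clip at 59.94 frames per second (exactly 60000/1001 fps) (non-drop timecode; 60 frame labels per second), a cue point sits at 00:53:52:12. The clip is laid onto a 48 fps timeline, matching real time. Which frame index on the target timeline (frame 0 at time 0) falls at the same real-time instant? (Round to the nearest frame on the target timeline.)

Source frame index: (0×3600 + 53×60 + 52) × 60 + 12 = 193932.
Real time: 193932 / (60000/1001) = 16177161/5000 s.
Target frame: (16177161/5000) × (48) = 97062966/625 ≈ 155300.746 → 155301.

frame 155301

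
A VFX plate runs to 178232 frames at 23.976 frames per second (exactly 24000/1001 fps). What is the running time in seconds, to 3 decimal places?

Running time = 178232 × 1001/24000 = 22301279/3000 s ≈ 7433.760 s.

7433.760 seconds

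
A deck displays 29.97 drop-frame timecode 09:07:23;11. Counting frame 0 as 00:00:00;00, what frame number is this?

As if non-drop at 30 labels/s: (9 × 3600 + 7 × 60 + 23) × 30 + 11 = 985301.
Minute boundaries passed: 547; those not divisible by 10: 547 − 54 = 493; dropped labels = 2 × 493 = 986.
Actual frame index = 985301 − 986 = 984315.

984315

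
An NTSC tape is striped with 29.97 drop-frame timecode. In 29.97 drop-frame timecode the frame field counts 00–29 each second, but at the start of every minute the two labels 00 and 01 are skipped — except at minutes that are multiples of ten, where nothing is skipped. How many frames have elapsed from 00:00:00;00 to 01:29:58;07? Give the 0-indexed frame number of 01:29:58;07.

Complete 10-minute blocks: 8, each 17982 frames → 143856.
Remaining 9 whole minutes in the current block: 1800 + 8 × 1798 = 16184 frames.
Within the current minute: 58 × 30 + 7 − 2 = 1745 (labels ;00/;01 skipped at this minute). Total = 143856 + 16184 + 1745 = 161785.

161785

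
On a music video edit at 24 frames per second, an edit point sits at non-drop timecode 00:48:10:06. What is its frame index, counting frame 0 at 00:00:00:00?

69366

Total seconds to the label: (0 × 3600 + 48 × 60 + 10) = 2890.
Frame index = 2890 × 24 + 6 = 69366.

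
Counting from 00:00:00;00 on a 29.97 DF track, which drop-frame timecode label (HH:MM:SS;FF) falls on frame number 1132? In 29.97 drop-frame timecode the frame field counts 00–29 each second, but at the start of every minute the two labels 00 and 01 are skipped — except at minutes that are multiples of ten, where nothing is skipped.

00:00:37;22

Ten DF minutes hold 17982 frames, so frame 1132 lies in block 0 (frames 0–17981) with 1132 frames into that block.
The block's first minute is 1800 frames and the rest 1798 each; 1132 frames reaches minute 0, so 0 × 18 + 0 × 2 = 0 labels have been skipped so far.
Adding those back, label number 1132 + 0 = 1132 at 30 labels/s is 37 s + 22 f = 0 h 0 min 37 s frame 22, i.e. 00:00:37;22.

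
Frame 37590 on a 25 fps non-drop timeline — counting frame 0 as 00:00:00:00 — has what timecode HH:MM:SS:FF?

37590 ÷ 25 = 1503 full seconds, remainder 15 frames.
1503 s = 0 h 25 min 3 s.
Timecode: 00:25:03:15.

00:25:03:15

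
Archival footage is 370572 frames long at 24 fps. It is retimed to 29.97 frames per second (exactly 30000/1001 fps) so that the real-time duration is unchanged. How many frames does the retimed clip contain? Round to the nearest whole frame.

462752 frames

Frames at target rate = 370572 × (30000/1001) / (24) = 463215000/1001 ≈ 462752.248.
Nearest whole frame: 462752.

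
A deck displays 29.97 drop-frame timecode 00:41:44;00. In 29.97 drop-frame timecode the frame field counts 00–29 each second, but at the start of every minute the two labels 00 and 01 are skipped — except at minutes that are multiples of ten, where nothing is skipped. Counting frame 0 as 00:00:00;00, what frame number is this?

Complete 10-minute blocks: 4, each 17982 frames → 71928.
Remaining 1 whole minute in the current block: 1800 + 0 × 1798 = 1800 frames.
Within the current minute: 44 × 30 + 0 − 2 = 1318 (labels ;00/;01 skipped at this minute). Total = 71928 + 1800 + 1318 = 75046.

75046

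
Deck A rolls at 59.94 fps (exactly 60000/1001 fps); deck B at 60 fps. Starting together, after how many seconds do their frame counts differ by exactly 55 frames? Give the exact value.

11011/12 seconds

The gap grows by |60 − 60000/1001| = 60/1001 frames per second.
Time for a 55-frame gap: 55 ÷ (60/1001) = 11011/12 s.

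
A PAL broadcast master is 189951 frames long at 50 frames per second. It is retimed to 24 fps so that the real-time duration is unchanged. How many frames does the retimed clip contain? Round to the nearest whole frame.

Frames at target rate = 189951 × (24) / (50) = 2279412/25 ≈ 91176.480.
Nearest whole frame: 91176.

91176 frames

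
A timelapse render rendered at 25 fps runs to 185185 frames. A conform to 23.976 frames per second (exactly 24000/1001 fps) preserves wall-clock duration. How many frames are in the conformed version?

177600 frames

Target frames = source frames × (target rate / source rate) = 185185 × (24000/1001)/(25) = 185185 × 960/1001 = 177600.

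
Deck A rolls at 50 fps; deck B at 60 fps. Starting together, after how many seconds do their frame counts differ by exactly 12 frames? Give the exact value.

1.2 seconds

The gap grows by |60 − 50| = 10 frames per second.
Time for a 12-frame gap: 12 ÷ (10) = 1.2 s.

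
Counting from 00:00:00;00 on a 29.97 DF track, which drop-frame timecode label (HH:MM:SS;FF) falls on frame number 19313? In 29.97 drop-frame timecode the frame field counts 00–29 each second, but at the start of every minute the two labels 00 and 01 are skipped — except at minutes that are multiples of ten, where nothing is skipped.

00:10:44;11

Each 10-minute DF block holds 10 × 60 × 30 − 9 × 2 = 17982 frames. 19313 ÷ 17982 → 1 full block, remainder 1331.
Within the partial block the first minute is 1800 frames and each further minute 1798, so 0 further minute boundaries passed. Total skipped labels = 18 × 1 + 2 × 0 = 18.
Non-drop label index = 19313 + 18 = 19331; at 30 labels/s that is 00:10:44:11, i.e. DF 00:10:44;11.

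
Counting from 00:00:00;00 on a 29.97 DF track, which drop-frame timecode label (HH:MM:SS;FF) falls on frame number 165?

00:00:05;15

Each 10-minute DF block holds 10 × 60 × 30 − 9 × 2 = 17982 frames. 165 ÷ 17982 → 0 full blocks, remainder 165.
Within the partial block the first minute is 1800 frames and each further minute 1798, so 0 further minute boundaries passed. Total skipped labels = 18 × 0 + 2 × 0 = 0.
Non-drop label index = 165 + 0 = 165; at 30 labels/s that is 00:00:05:15, i.e. DF 00:00:05;15.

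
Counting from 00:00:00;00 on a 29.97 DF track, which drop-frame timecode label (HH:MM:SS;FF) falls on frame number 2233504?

Each 10-minute DF block holds 10 × 60 × 30 − 9 × 2 = 17982 frames. 2233504 ÷ 17982 → 124 full blocks, remainder 3736.
Within the partial block the first minute is 1800 frames and each further minute 1798, so 2 further minute boundaries passed. Total skipped labels = 18 × 124 + 2 × 2 = 2236.
Non-drop label index = 2233504 + 2236 = 2235740; at 30 labels/s that is 20:42:04:20, i.e. DF 20:42:04;20.

20:42:04;20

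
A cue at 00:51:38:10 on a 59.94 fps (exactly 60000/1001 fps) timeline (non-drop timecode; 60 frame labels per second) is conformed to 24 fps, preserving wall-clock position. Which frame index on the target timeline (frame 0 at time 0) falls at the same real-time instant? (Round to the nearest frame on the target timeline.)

frame 74430

Source frame index: (0×3600 + 51×60 + 38) × 60 + 10 = 185890.
Real time: 185890 / (60000/1001) = 18607589/6000 s.
Target frame: (18607589/6000) × (24) = 18607589/250 ≈ 74430.356 → 74430.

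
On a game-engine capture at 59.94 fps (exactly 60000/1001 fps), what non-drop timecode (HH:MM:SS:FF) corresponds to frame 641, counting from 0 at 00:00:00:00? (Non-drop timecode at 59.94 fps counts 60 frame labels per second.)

00:00:10:41

641 ÷ 60 = 10 full seconds, remainder 41 frames.
10 s = 0 h 0 min 10 s.
Timecode: 00:00:10:41.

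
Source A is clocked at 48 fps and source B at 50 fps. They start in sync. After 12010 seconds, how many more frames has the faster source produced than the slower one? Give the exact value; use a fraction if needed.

24020 frames

A emits 48 × 12010 = 576480 frames; B emits 50 × 12010 = 600500.
Difference = 24020 frames; B is ahead of A.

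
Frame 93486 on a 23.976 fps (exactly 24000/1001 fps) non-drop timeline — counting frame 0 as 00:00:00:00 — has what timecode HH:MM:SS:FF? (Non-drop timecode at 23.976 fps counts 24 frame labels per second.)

01:04:55:06

93486 ÷ 24 = 3895 full seconds, remainder 6 frames.
3895 s = 1 h 4 min 55 s.
Timecode: 01:04:55:06.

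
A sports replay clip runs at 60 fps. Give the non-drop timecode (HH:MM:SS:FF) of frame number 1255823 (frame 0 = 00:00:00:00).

05:48:50:23

1255823 ÷ 60 = 20930 full seconds, remainder 23 frames.
20930 s = 5 h 48 min 50 s.
Timecode: 05:48:50:23.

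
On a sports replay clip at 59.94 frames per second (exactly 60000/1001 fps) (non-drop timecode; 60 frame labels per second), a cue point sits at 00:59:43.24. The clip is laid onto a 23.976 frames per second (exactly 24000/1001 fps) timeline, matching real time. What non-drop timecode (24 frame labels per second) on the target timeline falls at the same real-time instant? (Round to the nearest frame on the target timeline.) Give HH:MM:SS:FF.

Source frame index: (0×3600 + 59×60 + 43) × 60 + 24 = 215004.
Real time: 215004 / (60000/1001) = 17934917/5000 s.
Target frame: (17934917/5000) × (24000/1001) = 430008/5 ≈ 86001.600 → 86002.
At 24 labels/s: frame 86002 → 00:59:43:10.

00:59:43:10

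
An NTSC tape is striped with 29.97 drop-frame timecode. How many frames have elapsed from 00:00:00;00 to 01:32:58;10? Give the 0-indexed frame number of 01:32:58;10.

As if non-drop at 30 labels/s: (1 × 3600 + 32 × 60 + 58) × 30 + 10 = 167350.
Minute boundaries passed: 92; those not divisible by 10: 92 − 9 = 83; dropped labels = 2 × 83 = 166.
Actual frame index = 167350 − 166 = 167184.

167184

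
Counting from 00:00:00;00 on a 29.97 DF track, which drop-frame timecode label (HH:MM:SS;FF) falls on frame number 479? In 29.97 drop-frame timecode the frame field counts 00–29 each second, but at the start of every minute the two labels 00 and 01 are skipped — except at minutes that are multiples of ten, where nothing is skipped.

00:00:15;29

Each 10-minute DF block holds 10 × 60 × 30 − 9 × 2 = 17982 frames. 479 ÷ 17982 → 0 full blocks, remainder 479.
Within the partial block the first minute is 1800 frames and each further minute 1798, so 0 further minute boundaries passed. Total skipped labels = 18 × 0 + 2 × 0 = 0.
Non-drop label index = 479 + 0 = 479; at 30 labels/s that is 00:00:15:29, i.e. DF 00:00:15;29.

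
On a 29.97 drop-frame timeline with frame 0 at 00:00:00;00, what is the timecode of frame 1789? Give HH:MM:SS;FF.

00:00:59;19

Ten DF minutes hold 17982 frames, so frame 1789 lies in block 0 (frames 0–17981) with 1789 frames into that block.
The block's first minute is 1800 frames and the rest 1798 each; 1789 frames reaches minute 0, so 0 × 18 + 0 × 2 = 0 labels have been skipped so far.
Adding those back, label number 1789 + 0 = 1789 at 30 labels/s is 59 s + 19 f = 0 h 0 min 59 s frame 19, i.e. 00:00:59;19.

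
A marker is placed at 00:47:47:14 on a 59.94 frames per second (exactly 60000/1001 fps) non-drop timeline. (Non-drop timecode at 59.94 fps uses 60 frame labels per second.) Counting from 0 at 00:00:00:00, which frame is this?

frame 172034

Total seconds to the label: (0 × 3600 + 47 × 60 + 47) = 2867.
Frame index = 2867 × 60 + 14 = 172034.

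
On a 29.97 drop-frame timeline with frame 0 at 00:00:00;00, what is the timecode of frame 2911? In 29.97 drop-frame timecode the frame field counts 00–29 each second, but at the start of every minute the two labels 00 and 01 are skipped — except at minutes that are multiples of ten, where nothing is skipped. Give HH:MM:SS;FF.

00:01:37;03

Ten DF minutes hold 17982 frames, so frame 2911 lies in block 0 (frames 0–17981) with 2911 frames into that block.
The block's first minute is 1800 frames and the rest 1798 each; 2911 frames reaches minute 1, so 0 × 18 + 1 × 2 = 2 labels have been skipped so far.
Adding those back, label number 2911 + 2 = 2913 at 30 labels/s is 97 s + 3 f = 0 h 1 min 37 s frame 3, i.e. 00:01:37;03.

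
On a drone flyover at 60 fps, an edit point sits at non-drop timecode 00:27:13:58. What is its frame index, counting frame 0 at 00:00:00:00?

Total seconds to the label: (0 × 3600 + 27 × 60 + 13) = 1633.
Frame index = 1633 × 60 + 58 = 98038.

frame 98038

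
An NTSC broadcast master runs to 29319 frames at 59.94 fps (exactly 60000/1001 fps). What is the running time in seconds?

Running time = 29319 / (60000/1001) = 489.13865 s.

489.13865 seconds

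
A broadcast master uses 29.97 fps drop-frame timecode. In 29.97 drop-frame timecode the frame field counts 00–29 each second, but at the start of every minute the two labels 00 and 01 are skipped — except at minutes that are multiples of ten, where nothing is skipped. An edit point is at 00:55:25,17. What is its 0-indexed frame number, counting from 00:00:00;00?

As if non-drop at 30 labels/s: (0 × 3600 + 55 × 60 + 25) × 30 + 17 = 99767.
Minute boundaries passed: 55; those not divisible by 10: 55 − 5 = 50; dropped labels = 2 × 50 = 100.
Actual frame index = 99767 − 100 = 99667.

99667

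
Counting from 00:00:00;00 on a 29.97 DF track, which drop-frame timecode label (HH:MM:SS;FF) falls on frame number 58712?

00:32:39;00

Each 10-minute DF block holds 10 × 60 × 30 − 9 × 2 = 17982 frames. 58712 ÷ 17982 → 3 full blocks, remainder 4766.
Within the partial block the first minute is 1800 frames and each further minute 1798, so 2 further minute boundaries passed. Total skipped labels = 18 × 3 + 2 × 2 = 58.
Non-drop label index = 58712 + 58 = 58770; at 30 labels/s that is 00:32:39:00, i.e. DF 00:32:39;00.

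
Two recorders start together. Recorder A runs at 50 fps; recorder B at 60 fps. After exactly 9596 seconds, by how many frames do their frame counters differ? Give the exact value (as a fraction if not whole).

95960 frames

A emits 50 × 9596 = 479800 frames; B emits 60 × 9596 = 575760.
Difference = 95960 frames; B is ahead of A.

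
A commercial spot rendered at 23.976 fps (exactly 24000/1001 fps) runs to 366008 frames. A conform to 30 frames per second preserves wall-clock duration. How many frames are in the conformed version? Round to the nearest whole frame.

457968 frames

Frames at target rate = 366008 × (30) / (24000/1001) = 45796751/100 ≈ 457967.510.
Nearest whole frame: 457968.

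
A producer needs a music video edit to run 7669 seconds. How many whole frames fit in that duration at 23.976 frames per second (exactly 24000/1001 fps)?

Frames = 7669 × 24000/1001 = 184056000/1001 ≈ 183872.1279.
Complete frames: 183872.

183872 frames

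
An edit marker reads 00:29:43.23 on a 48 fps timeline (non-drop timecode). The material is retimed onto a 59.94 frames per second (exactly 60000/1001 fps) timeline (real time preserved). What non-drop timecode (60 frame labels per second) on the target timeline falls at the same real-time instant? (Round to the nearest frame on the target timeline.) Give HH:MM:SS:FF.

00:29:41:42

Source frame index: (0×3600 + 29×60 + 43) × 48 + 23 = 85607.
Real time: 85607 / (48) = 85607/48 s.
Target frame: (85607/48) × (60000/1001) = 107008750/1001 ≈ 106901.848 → 106902.
At 60 labels/s: frame 106902 → 00:29:41:42.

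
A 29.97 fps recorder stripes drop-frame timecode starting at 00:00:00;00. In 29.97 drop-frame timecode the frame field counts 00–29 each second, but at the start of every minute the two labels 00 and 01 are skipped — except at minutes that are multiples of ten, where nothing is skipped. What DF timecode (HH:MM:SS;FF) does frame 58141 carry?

00:32:19;29

Ten DF minutes hold 17982 frames, so frame 58141 lies in block 3 (frames 53946–71927) with 4195 frames into that block.
The block's first minute is 1800 frames and the rest 1798 each; 4195 frames reaches minute 2, so 3 × 18 + 2 × 2 = 58 labels have been skipped so far.
Adding those back, label number 58141 + 58 = 58199 at 30 labels/s is 1939 s + 29 f = 0 h 32 min 19 s frame 29, i.e. 00:32:19;29.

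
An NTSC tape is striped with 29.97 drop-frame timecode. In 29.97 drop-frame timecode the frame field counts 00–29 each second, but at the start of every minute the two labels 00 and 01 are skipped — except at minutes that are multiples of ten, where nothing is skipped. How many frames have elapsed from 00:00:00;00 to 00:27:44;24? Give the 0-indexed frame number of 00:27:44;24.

49894

Complete 10-minute blocks: 2, each 17982 frames → 35964.
Remaining 7 whole minutes in the current block: 1800 + 6 × 1798 = 12588 frames.
Within the current minute: 44 × 30 + 24 − 2 = 1342 (labels ;00/;01 skipped at this minute). Total = 35964 + 12588 + 1342 = 49894.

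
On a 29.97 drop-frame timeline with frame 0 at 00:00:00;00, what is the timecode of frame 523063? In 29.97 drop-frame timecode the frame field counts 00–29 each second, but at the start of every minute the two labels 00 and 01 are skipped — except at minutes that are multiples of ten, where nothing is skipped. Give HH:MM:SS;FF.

Ten DF minutes hold 17982 frames, so frame 523063 lies in block 29 (frames 521478–539459) with 1585 frames into that block.
The block's first minute is 1800 frames and the rest 1798 each; 1585 frames reaches minute 0, so 29 × 18 + 0 × 2 = 522 labels have been skipped so far.
Adding those back, label number 523063 + 522 = 523585 at 30 labels/s is 17452 s + 25 f = 4 h 50 min 52 s frame 25, i.e. 04:50:52;25.

04:50:52;25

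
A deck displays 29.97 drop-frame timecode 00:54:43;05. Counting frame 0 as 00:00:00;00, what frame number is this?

98397

Complete 10-minute blocks: 5, each 17982 frames → 89910.
Remaining 4 whole minutes in the current block: 1800 + 3 × 1798 = 7194 frames.
Within the current minute: 43 × 30 + 5 − 2 = 1293 (labels ;00/;01 skipped at this minute). Total = 89910 + 7194 + 1293 = 98397.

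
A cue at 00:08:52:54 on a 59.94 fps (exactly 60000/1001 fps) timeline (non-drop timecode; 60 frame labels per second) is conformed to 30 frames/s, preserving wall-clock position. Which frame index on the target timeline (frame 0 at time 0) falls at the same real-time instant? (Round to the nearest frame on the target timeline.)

Source frame index: (0×3600 + 8×60 + 52) × 60 + 54 = 31974.
Real time: 31974 / (60000/1001) = 5334329/10000 s.
Target frame: (5334329/10000) × (30) = 16002987/1000 ≈ 16002.987 → 16003.

frame 16003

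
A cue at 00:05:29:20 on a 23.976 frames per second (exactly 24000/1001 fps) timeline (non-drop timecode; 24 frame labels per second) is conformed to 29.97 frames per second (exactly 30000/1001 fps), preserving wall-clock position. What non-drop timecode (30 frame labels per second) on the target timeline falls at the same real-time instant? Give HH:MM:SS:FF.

Source frame index: (0×3600 + 5×60 + 29) × 24 + 20 = 7916.
Real time: 7916 / (24000/1001) = 1980979/6000 s.
Target frame: (1980979/6000) × (30000/1001) = 9895.
At 30 labels/s: frame 9895 → 00:05:29:25.

00:05:29:25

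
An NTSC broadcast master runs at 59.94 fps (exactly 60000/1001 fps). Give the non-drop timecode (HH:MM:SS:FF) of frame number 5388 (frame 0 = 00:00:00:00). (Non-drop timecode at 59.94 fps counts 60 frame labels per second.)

00:01:29:48

5388 ÷ 60 = 89 full seconds, remainder 48 frames.
89 s = 0 h 1 min 29 s.
Timecode: 00:01:29:48.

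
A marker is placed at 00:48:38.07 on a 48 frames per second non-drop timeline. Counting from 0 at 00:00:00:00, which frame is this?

140071

Total seconds to the label: (0 × 3600 + 48 × 60 + 38) = 2918.
Frame index = 2918 × 48 + 7 = 140071.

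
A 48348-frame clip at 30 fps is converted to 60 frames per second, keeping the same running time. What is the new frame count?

96696 frames

Target frames = source frames × (target rate / source rate) = 48348 × (60)/(30) = 48348 × 2 = 96696.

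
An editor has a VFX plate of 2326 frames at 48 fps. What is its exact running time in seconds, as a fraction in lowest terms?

1163/24 seconds

Running time = 2326 ÷ (48) = 2326 × 1/48 = 1163/24 s.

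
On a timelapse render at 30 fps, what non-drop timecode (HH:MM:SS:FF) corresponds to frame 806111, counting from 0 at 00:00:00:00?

806111 ÷ 30 = 26870 full seconds, remainder 11 frames.
26870 s = 7 h 27 min 50 s.
Timecode: 07:27:50:11.

07:27:50:11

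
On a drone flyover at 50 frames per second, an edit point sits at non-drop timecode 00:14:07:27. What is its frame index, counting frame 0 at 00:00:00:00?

Total seconds to the label: (0 × 3600 + 14 × 60 + 7) = 847.
Frame index = 847 × 50 + 27 = 42377.

frame 42377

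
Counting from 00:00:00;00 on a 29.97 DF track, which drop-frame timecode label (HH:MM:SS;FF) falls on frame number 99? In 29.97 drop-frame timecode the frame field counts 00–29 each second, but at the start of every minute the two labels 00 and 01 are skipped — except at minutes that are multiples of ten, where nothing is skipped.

Each 10-minute DF block holds 10 × 60 × 30 − 9 × 2 = 17982 frames. 99 ÷ 17982 → 0 full blocks, remainder 99.
Within the partial block the first minute is 1800 frames and each further minute 1798, so 0 further minute boundaries passed. Total skipped labels = 18 × 0 + 2 × 0 = 0.
Non-drop label index = 99 + 0 = 99; at 30 labels/s that is 00:00:03:09, i.e. DF 00:00:03;09.

00:00:03;09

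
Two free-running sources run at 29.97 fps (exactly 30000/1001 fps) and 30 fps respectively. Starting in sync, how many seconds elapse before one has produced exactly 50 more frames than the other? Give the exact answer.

The gap grows by |30 − 30000/1001| = 30/1001 frames per second.
Time for a 50-frame gap: 50 ÷ (30/1001) = 5005/3 s.

5005/3 seconds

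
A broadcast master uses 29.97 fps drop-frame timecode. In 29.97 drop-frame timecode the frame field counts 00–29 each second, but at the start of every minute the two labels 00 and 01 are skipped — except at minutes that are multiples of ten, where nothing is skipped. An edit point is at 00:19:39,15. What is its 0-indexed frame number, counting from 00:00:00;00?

35349

Complete 10-minute blocks: 1, each 17982 frames → 17982.
Remaining 9 whole minutes in the current block: 1800 + 8 × 1798 = 16184 frames.
Within the current minute: 39 × 30 + 15 − 2 = 1183 (labels ;00/;01 skipped at this minute). Total = 17982 + 16184 + 1183 = 35349.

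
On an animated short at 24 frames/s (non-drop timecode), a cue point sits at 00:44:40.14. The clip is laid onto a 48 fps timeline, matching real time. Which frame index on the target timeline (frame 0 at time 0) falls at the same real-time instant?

frame 128668

Source frame index: (0×3600 + 44×60 + 40) × 24 + 14 = 64334.
Real time: 64334 / (24) = 32167/12 s.
Target frame: (32167/12) × (48) = 128668.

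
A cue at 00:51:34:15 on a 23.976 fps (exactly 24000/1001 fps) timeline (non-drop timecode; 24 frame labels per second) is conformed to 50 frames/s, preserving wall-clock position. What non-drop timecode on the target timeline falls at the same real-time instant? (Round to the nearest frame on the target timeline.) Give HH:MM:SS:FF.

Source frame index: (0×3600 + 51×60 + 34) × 24 + 15 = 74271.
Real time: 74271 / (24000/1001) = 24781757/8000 s.
Target frame: (24781757/8000) × (50) = 24781757/160 ≈ 154885.981 → 154886.
At 50 labels/s: frame 154886 → 00:51:37:36.

00:51:37:36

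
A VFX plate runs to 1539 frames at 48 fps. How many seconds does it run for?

32.0625 seconds

Running time = 1539 / (48) = 32.0625 s.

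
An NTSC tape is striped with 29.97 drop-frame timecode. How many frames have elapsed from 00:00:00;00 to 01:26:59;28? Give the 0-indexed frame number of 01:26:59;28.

156442

Complete 10-minute blocks: 8, each 17982 frames → 143856.
Remaining 6 whole minutes in the current block: 1800 + 5 × 1798 = 10790 frames.
Within the current minute: 59 × 30 + 28 − 2 = 1796 (labels ;00/;01 skipped at this minute). Total = 143856 + 10790 + 1796 = 156442.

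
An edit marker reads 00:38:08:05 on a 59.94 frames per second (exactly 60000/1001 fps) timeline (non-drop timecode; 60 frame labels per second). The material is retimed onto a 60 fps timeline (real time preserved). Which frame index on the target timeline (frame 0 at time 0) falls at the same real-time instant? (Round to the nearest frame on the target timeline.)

frame 137422

Source frame index: (0×3600 + 38×60 + 8) × 60 + 5 = 137285.
Real time: 137285 / (60000/1001) = 27484457/12000 s.
Target frame: (27484457/12000) × (60) = 27484457/200 ≈ 137422.285 → 137422.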